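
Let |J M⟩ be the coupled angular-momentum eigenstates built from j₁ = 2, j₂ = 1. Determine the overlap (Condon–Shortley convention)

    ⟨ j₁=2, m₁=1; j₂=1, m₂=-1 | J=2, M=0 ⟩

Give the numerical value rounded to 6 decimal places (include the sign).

√[5·1!3!1!/6! · 3!1!0!2!2!2!] = √(2)
  +(−1)^0/∏(0,1,1,0,2,1)! = 1/2  (running 1/2)
⟨..|..⟩ = √(2)·(1/2) = +0.707107

+√(1/2) ≈ +0.707107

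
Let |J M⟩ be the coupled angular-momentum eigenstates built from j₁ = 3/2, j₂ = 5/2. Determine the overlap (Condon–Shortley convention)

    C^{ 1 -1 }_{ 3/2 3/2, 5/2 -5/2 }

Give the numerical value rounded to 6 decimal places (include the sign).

√[3·3!0!2!/6! · 3!0!0!5!0!2!] = √(72)
  +(−1)^0/∏(0,3,0,0,0,2)! = 1/12  (running 1/12)
⟨..|..⟩ = √(72)·(1/12) = +0.707107

+0.707107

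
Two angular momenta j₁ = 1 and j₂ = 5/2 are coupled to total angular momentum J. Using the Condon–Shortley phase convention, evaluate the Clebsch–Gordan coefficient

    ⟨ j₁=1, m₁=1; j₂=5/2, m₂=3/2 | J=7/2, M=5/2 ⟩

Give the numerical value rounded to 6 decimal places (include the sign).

√[8·0!2!5!/8! · 2!0!4!1!6!1!] = √(11520/7)
  +(−1)^0/∏(0,0,0,4,2,1)! = 1/48  (running 1/48)
⟨..|..⟩ = √(11520/7)·(1/48) = +0.845154

+√(5/7) ≈ +0.845154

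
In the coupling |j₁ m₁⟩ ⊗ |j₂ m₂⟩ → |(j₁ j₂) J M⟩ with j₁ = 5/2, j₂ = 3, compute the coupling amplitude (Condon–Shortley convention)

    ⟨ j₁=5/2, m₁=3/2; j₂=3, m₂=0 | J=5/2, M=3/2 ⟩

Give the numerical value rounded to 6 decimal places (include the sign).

−√(7/30) ≈ -0.483046

triangle: 3!*2!*3!/9! = 72/362880
(j±m)!: 4!*1!*3!*3!*4!*1! = 20736
prefactor² = (2J+1)*Δ*N² = 864/35
  k=0: +1/(0!*3!*1!*3!*1!*0!) = 1/36
  k=1: −1/(1!*2!*0!*2!*2!*1!) = -1/8
Σ = -7/72  ⇒  CG² = 864/35*(-7/72)² = 7/30
CG = −√(7/30) = -0.483046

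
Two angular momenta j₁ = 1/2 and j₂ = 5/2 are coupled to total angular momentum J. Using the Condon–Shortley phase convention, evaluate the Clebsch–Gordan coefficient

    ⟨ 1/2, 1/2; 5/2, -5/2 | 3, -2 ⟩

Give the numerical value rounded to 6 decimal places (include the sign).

j₁+j₂−J=0  J+j₁−j₂=1  J−j₁+j₂=5  j₁+j₂+J+1=7
(j₁±m₁, j₂±m₂, J±M) = (1,0,0,5,1,5)
P² = 2400
sum k=0..0:
  [0] +1/120 = 1/120
S = 1/120
C² = P²·S² = 1/6 ; C = +0.408248

+√(1/6) = +0.408248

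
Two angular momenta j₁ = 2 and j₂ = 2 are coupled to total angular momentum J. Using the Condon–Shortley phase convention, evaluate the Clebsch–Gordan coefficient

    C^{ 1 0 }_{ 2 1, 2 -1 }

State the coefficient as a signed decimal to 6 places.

√[3·3!1!1!/6! · 3!1!1!3!1!1!] = √(9/10)
  +(−1)^0/∏(0,3,1,1,0,0)! = 1/6  (running 1/6)
  +(−1)^1/∏(1,2,0,0,1,1)! = -1/2  (running -1/3)
⟨..|..⟩ = √(9/10)·(-1/3) = -0.316228

-0.316228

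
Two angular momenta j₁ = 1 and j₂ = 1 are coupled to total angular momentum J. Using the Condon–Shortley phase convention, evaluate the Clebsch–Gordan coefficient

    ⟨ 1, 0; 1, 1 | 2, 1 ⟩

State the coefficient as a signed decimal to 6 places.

+√(1/2) = +0.707107

triangle: 0!×2!×2!/5! = 4/120
(j±m)!: 1!×1!×2!×0!×3!×1! = 12
prefactor² = (2J+1)×Δ×N² = 2
  k=0: +1/(0!×0!×1!×2!×1!×0!) = 1/2
Σ = 1/2  ⇒  CG² = 2×1/2² = 1/2
CG = +√(1/2) = +0.707107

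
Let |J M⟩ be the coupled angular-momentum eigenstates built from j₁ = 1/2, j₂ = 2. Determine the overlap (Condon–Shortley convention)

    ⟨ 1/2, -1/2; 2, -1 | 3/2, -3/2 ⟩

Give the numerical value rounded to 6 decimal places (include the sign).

-0.447214  (= −√(1/5))

j₁+j₂−J=1  J+j₁−j₂=0  J−j₁+j₂=3  j₁+j₂+J+1=5
(j₁±m₁, j₂±m₂, J±M) = (0,1,1,3,0,3)
P² = 36/5
sum k=1..1:
  [1] −1/6 = -1/6
S = -1/6
C² = P²·S² = 1/5 ; C = -0.447214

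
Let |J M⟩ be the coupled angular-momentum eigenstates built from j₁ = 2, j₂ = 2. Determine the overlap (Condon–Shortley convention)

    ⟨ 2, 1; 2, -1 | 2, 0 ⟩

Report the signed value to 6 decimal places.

+√(1/14) ≈ +0.267261

j₁+j₂−J=2  J+j₁−j₂=2  J−j₁+j₂=2  j₁+j₂+J+1=7
(j₁±m₁, j₂±m₂, J±M) = (3,1,1,3,2,2)
P² = 8/7
sum k=0..1:
  [0] +1/2 = 1/2
  [1] −1/4 = -1/4
S = 1/4
C² = P²·S² = 1/14 ; C = +0.267261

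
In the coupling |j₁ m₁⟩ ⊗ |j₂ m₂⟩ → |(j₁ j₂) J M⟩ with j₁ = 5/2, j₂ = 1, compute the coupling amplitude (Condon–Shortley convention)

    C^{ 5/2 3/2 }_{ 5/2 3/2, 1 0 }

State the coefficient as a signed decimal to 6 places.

+√(9/35) = +0.507093

triangle: 1!·4!·1!/7! = 24/5040
(j±m)!: 4!·1!·1!·1!·4!·1! = 576
prefactor² = (2J+1)·Δ·N² = 576/35
  k=0: +1/(0!·1!·1!·1!·3!·0!) = 1/6
  k=1: −1/(1!·0!·0!·0!·4!·1!) = -1/24
Σ = 1/8  ⇒  CG² = 576/35·1/8² = 9/35
CG = +√(9/35) = +0.507093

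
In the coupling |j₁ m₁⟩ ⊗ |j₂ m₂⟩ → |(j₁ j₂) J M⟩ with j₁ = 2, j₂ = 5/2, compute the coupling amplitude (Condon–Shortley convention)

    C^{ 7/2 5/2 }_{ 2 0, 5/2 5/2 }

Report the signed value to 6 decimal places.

j₁+j₂−J=1  J+j₁−j₂=3  J−j₁+j₂=4  j₁+j₂+J+1=9
(j₁±m₁, j₂±m₂, J±M) = (2,2,5,0,6,1)
P² = 7680/7
sum k=1..1:
  [1] −1/48 = -1/48
S = -1/48
C² = P²·S² = 10/21 ; C = -0.690066

-0.690066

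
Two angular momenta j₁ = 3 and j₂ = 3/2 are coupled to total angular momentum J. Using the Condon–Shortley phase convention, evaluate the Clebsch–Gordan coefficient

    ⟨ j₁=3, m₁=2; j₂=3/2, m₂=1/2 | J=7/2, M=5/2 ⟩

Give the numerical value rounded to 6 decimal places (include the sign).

√[8·1!5!2!/9! · 5!1!2!1!6!1!] = √(6400/7)
  +(−1)^0/∏(0,1,1,2,4,0)! = 1/48  (running 1/48)
  +(−1)^1/∏(1,0,0,1,5,1)! = -1/120  (running 1/80)
⟨..|..⟩ = √(6400/7)·(1/80) = +0.377964

+√(1/7) = +0.377964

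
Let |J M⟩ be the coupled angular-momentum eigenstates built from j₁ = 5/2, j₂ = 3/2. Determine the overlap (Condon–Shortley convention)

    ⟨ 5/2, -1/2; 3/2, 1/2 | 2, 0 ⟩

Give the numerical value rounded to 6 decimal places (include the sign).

triangle: 2!·3!·1!/7! = 12/5040
(j±m)!: 2!·3!·2!·1!·2!·2! = 96
prefactor² = (2J+1)·Δ·N² = 8/7
  k=1: −1/(1!·1!·2!·1!·1!·0!) = -1/2
  k=2: +1/(2!·0!·1!·0!·2!·1!) = 1/4
Σ = -1/4  ⇒  CG² = 8/7·(-1/4)² = 1/14
CG = −√(1/14) = -0.267261

−√(1/14) ≈ -0.267261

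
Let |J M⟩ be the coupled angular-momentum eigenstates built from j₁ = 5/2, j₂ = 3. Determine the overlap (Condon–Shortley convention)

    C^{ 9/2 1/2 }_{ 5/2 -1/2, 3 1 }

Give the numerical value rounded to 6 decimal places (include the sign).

−√(160/693) ≈ -0.480500

√[10·1!4!5!/11! · 2!3!4!2!5!4!] = √(92160/77)
  +(−1)^0/∏(0,1,3,4,1,1)! = 1/144  (running 1/144)
  +(−1)^1/∏(1,0,2,3,2,2)! = -1/48  (running -1/72)
⟨..|..⟩ = √(92160/77)·(-1/72) = -0.480500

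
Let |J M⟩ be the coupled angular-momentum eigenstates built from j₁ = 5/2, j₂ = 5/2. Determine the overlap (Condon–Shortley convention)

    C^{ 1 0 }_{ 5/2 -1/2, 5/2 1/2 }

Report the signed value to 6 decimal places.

√[3·4!1!1!/7! · 2!3!3!2!1!1!] = √(72/35)
  +(−1)^2/∏(2,2,1,1,0,0)! = 1/4  (running 1/4)
  +(−1)^3/∏(3,1,0,0,1,1)! = -1/6  (running 1/12)
⟨..|..⟩ = √(72/35)·(1/12) = +0.119523

+0.119523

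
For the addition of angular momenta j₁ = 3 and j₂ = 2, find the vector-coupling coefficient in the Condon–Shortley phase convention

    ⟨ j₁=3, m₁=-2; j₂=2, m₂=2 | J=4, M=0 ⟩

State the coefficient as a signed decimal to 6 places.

-0.377964

triangle: 1!×5!×3!/10! = 720/3628800
(j±m)!: 1!×5!×4!×0!×4!×4! = 1658880
prefactor² = (2J+1)×Δ×N² = 20736/7
  k=1: −1/(1!×0!×4!×3!×1!×0!) = -1/144
Σ = -1/144  ⇒  CG² = 20736/7×(-1/144)² = 1/7
CG = −√(1/7) = -0.377964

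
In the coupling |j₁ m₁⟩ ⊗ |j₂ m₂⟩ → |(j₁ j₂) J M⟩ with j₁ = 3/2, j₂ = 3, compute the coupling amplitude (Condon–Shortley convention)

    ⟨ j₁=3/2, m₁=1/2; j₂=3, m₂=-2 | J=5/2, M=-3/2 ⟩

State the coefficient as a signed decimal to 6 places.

+√(1/14) ≈ +0.267261

√[6·2!1!4!/8! · 2!1!1!5!1!4!] = √(288/7)
  +(−1)^0/∏(0,2,1,1,0,3)! = 1/12  (running 1/12)
  +(−1)^1/∏(1,1,0,0,1,4)! = -1/24  (running 1/24)
⟨..|..⟩ = √(288/7)·(1/24) = +0.267261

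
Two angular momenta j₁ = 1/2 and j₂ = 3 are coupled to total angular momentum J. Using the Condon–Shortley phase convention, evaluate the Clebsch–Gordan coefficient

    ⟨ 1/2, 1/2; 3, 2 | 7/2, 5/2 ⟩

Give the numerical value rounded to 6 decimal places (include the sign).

+√(6/7) ≈ +0.925820

√[8·0!1!6!/8! · 1!0!5!1!6!1!] = √(86400/7)
  +(−1)^0/∏(0,0,0,5,1,1)! = 1/120  (running 1/120)
⟨..|..⟩ = √(86400/7)·(1/120) = +0.925820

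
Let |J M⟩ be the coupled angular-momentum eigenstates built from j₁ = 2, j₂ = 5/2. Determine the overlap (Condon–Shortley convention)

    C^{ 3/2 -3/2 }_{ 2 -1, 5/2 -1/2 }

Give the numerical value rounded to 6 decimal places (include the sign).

√[4·3!1!2!/7! · 1!3!2!3!0!3!] = √(144/35)
  +(−1)^2/∏(2,1,1,0,0,2)! = 1/4  (running 1/4)
⟨..|..⟩ = √(144/35)·(1/4) = +0.507093

+0.507093  (= +√(9/35))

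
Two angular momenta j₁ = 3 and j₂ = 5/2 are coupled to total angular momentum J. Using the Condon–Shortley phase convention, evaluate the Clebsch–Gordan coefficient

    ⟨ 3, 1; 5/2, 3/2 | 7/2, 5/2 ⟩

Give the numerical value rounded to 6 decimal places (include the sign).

√[8·2!4!3!/10! · 4!2!4!1!6!1!] = √(18432/35)
  +(−1)^1/∏(1,1,1,3,3,0)! = -1/36  (running -1/36)
  +(−1)^2/∏(2,0,0,2,4,1)! = 1/96  (running -5/288)
⟨..|..⟩ = √(18432/35)·(-5/288) = -0.398410

-0.398410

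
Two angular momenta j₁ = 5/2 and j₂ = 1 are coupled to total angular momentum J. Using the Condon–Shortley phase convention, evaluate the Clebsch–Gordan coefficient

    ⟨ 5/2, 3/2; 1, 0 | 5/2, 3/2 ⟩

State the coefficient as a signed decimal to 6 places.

+√(9/35) ≈ +0.507093

triangle: 1!·4!·1!/7! = 24/5040
(j±m)!: 4!·1!·1!·1!·4!·1! = 576
prefactor² = (2J+1)·Δ·N² = 576/35
  k=0: +1/(0!·1!·1!·1!·3!·0!) = 1/6
  k=1: −1/(1!·0!·0!·0!·4!·1!) = -1/24
Σ = 1/8  ⇒  CG² = 576/35·1/8² = 9/35
CG = +√(9/35) = +0.507093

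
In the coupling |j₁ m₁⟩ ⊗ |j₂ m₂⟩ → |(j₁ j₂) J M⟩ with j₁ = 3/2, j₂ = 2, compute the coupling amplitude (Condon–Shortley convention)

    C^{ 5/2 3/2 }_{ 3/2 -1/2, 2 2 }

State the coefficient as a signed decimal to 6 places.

−√(16/35) ≈ -0.676123

triangle: 1!·2!·3!/7! = 12/5040
(j±m)!: 1!·2!·4!·0!·4!·1! = 1152
prefactor² = (2J+1)·Δ·N² = 576/35
  k=1: −1/(1!·0!·1!·3!·1!·0!) = -1/6
Σ = -1/6  ⇒  CG² = 576/35·(-1/6)² = 16/35
CG = −√(16/35) = -0.676123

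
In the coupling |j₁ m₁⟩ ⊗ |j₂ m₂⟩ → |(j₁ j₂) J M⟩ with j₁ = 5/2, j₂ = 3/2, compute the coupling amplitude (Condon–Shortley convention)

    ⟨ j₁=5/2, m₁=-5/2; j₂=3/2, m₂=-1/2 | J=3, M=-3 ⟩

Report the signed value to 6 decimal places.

√[7·1!4!2!/8! · 0!5!1!2!0!6!] = √(1440)
  +(−1)^1/∏(1,0,4,0,0,2)! = -1/48  (running -1/48)
⟨..|..⟩ = √(1440)·(-1/48) = -0.790569

−√(5/8) = -0.790569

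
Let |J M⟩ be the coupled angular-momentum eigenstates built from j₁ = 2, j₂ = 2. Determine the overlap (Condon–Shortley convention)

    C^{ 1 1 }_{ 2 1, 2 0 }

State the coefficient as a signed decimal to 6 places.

j₁+j₂−J=3  J+j₁−j₂=1  J−j₁+j₂=1  j₁+j₂+J+1=6
(j₁±m₁, j₂±m₂, J±M) = (3,1,2,2,2,0)
P² = 6/5
sum k=1..1:
  [1] −1/2 = -1/2
S = -1/2
C² = P²·S² = 3/10 ; C = -0.547723

-0.547723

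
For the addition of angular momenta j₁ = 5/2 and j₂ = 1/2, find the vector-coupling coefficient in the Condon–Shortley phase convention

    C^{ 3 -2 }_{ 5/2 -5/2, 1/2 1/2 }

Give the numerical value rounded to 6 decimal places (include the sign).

triangle: 0!×5!×1!/7! = 120/5040
(j±m)!: 0!×5!×1!×0!×1!×5! = 14400
prefactor² = (2J+1)×Δ×N² = 2400
  k=0: +1/(0!×0!×5!×1!×0!×0!) = 1/120
Σ = 1/120  ⇒  CG² = 2400×1/120² = 1/6
CG = +√(1/6) = +0.408248

+0.408248  (= +√(1/6))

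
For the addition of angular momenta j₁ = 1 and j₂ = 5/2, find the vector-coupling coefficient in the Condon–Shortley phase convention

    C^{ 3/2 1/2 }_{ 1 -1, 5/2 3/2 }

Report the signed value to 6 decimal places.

triangle: 2!*0!*3!/6! = 12/720
(j±m)!: 0!*2!*4!*1!*2!*1! = 96
prefactor² = (2J+1)*Δ*N² = 32/5
  k=2: +1/(2!*0!*0!*2!*0!*1!) = 1/4
Σ = 1/4  ⇒  CG² = 32/5*1/4² = 2/5
CG = +√(2/5) = +0.632456

+0.632456  (= +√(2/5))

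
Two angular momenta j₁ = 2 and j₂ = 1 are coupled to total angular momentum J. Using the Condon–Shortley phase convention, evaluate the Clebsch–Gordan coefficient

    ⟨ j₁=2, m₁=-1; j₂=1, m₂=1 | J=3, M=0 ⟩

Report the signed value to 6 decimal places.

+√(1/5) ≈ +0.447214

triangle: 0!*4!*2!/7! = 48/5040
(j±m)!: 1!*3!*2!*0!*3!*3! = 432
prefactor² = (2J+1)*Δ*N² = 144/5
  k=0: +1/(0!*0!*3!*2!*1!*0!) = 1/12
Σ = 1/12  ⇒  CG² = 144/5*1/12² = 1/5
CG = +√(1/5) = +0.447214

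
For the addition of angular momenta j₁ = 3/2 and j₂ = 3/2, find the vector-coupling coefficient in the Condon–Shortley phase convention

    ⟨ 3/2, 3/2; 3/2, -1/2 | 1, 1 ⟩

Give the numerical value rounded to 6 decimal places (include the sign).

triangle: 2!·1!·1!/5! = 2/120
(j±m)!: 3!·0!·1!·2!·2!·0! = 24
prefactor² = (2J+1)·Δ·N² = 6/5
  k=0: +1/(0!·2!·0!·1!·1!·0!) = 1/2
Σ = 1/2  ⇒  CG² = 6/5·1/2² = 3/10
CG = +√(3/10) = +0.547723

+0.547723  (= +√(3/10))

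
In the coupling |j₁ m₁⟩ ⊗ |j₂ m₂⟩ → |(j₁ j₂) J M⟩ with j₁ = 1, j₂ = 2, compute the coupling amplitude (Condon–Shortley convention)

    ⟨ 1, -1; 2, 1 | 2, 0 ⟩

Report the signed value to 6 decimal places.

−√(1/2) = -0.707107

√[5·1!1!3!/6! · 0!2!3!1!2!2!] = √(2)
  +(−1)^1/∏(1,0,1,2,0,1)! = -1/2  (running -1/2)
⟨..|..⟩ = √(2)·(-1/2) = -0.707107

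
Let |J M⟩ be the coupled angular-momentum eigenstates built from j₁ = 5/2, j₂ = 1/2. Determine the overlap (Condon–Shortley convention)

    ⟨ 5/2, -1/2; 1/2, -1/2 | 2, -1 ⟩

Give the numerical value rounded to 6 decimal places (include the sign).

√[5·1!4!0!/6! · 2!3!0!1!1!3!] = √(12)
  +(−1)^0/∏(0,1,3,0,1,0)! = 1/6  (running 1/6)
⟨..|..⟩ = √(12)·(1/6) = +0.577350

+0.577350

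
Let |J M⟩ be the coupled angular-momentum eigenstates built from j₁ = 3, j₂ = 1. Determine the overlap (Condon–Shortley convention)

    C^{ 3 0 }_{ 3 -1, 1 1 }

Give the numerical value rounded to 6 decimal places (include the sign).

−√(1/2) ≈ -0.707107

triangle: 1!×5!×1!/8! = 120/40320
(j±m)!: 2!×4!×2!×0!×3!×3! = 3456
prefactor² = (2J+1)×Δ×N² = 72
  k=1: −1/(1!×0!×3!×1!×2!×0!) = -1/12
Σ = -1/12  ⇒  CG² = 72×(-1/12)² = 1/2
CG = −√(1/2) = -0.707107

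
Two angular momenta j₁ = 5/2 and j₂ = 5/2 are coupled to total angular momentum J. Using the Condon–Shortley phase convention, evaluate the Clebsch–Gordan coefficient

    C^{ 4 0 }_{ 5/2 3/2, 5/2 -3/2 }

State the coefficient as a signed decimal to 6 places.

√[9·1!4!4!/10! · 4!1!1!4!4!4!] = √(82944/175)
  +(−1)^0/∏(0,1,1,1,3,3)! = 1/36  (running 1/36)
  +(−1)^1/∏(1,0,0,0,4,4)! = -1/576  (running 5/192)
⟨..|..⟩ = √(82944/175)·(5/192) = +0.566947

+√(9/28) ≈ +0.566947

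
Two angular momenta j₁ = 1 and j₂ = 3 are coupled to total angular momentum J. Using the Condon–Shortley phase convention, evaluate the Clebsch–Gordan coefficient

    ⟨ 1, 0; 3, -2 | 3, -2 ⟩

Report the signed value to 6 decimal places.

√[7·1!1!5!/8! · 1!1!1!5!1!5!] = √(300)
  +(−1)^0/∏(0,1,1,1,0,4)! = 1/24  (running 1/24)
  +(−1)^1/∏(1,0,0,0,1,5)! = -1/120  (running 1/30)
⟨..|..⟩ = √(300)·(1/30) = +0.577350

+0.577350  (= +√(1/3))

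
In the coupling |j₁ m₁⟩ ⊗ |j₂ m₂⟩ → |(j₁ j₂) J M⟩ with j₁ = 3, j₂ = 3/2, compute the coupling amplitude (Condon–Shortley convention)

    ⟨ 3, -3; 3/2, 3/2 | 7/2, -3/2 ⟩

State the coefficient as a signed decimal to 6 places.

−√(2/21) = -0.308607

triangle: 1!·5!·2!/9! = 240/362880
(j±m)!: 0!·6!·3!·0!·2!·5! = 1036800
prefactor² = (2J+1)·Δ·N² = 38400/7
  k=1: −1/(1!·0!·5!·2!·0!·0!) = -1/240
Σ = -1/240  ⇒  CG² = 38400/7·(-1/240)² = 2/21
CG = −√(2/21) = -0.308607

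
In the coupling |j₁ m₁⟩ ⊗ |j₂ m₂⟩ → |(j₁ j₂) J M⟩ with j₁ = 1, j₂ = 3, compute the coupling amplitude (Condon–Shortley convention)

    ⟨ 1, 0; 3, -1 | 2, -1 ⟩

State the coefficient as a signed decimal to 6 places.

-0.617213  (= −√(8/21))

triangle: 2!·0!·4!/7! = 48/5040
(j±m)!: 1!·1!·2!·4!·1!·3! = 288
prefactor² = (2J+1)·Δ·N² = 96/7
  k=1: −1/(1!·1!·0!·1!·0!·3!) = -1/6
Σ = -1/6  ⇒  CG² = 96/7·(-1/6)² = 8/21
CG = −√(8/21) = -0.617213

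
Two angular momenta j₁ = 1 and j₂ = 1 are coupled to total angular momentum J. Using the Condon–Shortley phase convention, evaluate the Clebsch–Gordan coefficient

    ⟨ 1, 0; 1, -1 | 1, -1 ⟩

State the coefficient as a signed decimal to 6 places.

triangle: 1!·1!·1!/4! = 1/24
(j±m)!: 1!·1!·0!·2!·0!·2! = 4
prefactor² = (2J+1)·Δ·N² = 1/2
  k=0: +1/(0!·1!·1!·0!·0!·1!) = 1
Σ = 1  ⇒  CG² = 1/2·1² = 1/2
CG = +√(1/2) = +0.707107

+√(1/2) = +0.707107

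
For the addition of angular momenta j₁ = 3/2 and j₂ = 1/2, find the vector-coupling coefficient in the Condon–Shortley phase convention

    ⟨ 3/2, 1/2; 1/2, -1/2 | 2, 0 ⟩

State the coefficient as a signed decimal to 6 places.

+√(1/2) ≈ +0.707107

√[5·0!3!1!/5! · 2!1!0!1!2!2!] = √(2)
  +(−1)^0/∏(0,0,1,0,2,1)! = 1/2  (running 1/2)
⟨..|..⟩ = √(2)·(1/2) = +0.707107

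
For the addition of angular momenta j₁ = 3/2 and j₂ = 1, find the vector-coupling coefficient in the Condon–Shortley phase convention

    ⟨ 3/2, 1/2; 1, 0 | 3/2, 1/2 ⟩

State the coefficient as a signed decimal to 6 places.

+0.258199  (= +√(1/15))

j₁+j₂−J=1  J+j₁−j₂=2  J−j₁+j₂=1  j₁+j₂+J+1=5
(j₁±m₁, j₂±m₂, J±M) = (2,1,1,1,2,1)
P² = 4/15
sum k=0..1:
  [0] +1/1 = 1
  [1] −1/2 = -1/2
S = 1/2
C² = P²·S² = 1/15 ; C = +0.258199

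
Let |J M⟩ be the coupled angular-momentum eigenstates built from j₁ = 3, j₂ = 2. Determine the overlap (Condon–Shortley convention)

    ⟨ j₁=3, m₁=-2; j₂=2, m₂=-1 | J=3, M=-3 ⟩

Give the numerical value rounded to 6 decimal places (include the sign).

-0.645497

j₁+j₂−J=2  J+j₁−j₂=4  J−j₁+j₂=2  j₁+j₂+J+1=9
(j₁±m₁, j₂±m₂, J±M) = (1,5,1,3,0,6)
P² = 960
sum k=1..1:
  [1] −1/48 = -1/48
S = -1/48
C² = P²·S² = 5/12 ; C = -0.645497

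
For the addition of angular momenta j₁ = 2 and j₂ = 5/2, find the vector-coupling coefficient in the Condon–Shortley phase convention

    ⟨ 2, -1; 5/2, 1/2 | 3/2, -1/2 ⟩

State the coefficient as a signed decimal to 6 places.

+√(5/21) = +0.487950

j₁+j₂−J=3  J+j₁−j₂=1  J−j₁+j₂=2  j₁+j₂+J+1=7
(j₁±m₁, j₂±m₂, J±M) = (1,3,3,2,1,2)
P² = 48/35
sum k=2..3:
  [2] +1/2 = 1/2
  [3] −1/12 = -1/12
S = 5/12
C² = P²·S² = 5/21 ; C = +0.487950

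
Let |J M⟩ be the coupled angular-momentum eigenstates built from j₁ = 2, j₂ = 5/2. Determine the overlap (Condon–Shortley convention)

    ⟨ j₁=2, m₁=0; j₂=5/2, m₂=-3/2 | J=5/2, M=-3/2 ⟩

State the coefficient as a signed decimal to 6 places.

-0.119523

j₁+j₂−J=2  J+j₁−j₂=2  J−j₁+j₂=3  j₁+j₂+J+1=8
(j₁±m₁, j₂±m₂, J±M) = (2,2,1,4,1,4)
P² = 288/35
sum k=0..1:
  [0] +1/8 = 1/8
  [1] −1/6 = -1/6
S = -1/24
C² = P²·S² = 1/70 ; C = -0.119523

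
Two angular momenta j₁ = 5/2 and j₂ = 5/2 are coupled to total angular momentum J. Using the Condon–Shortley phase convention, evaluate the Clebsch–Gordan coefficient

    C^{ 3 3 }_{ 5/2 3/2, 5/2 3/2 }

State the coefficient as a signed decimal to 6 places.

-0.666667

√[7·2!3!3!/9! · 4!1!4!1!6!0!] = √(576)
  +(−1)^1/∏(1,1,0,3,3,0)! = -1/36  (running -1/36)
⟨..|..⟩ = √(576)·(-1/36) = -0.666667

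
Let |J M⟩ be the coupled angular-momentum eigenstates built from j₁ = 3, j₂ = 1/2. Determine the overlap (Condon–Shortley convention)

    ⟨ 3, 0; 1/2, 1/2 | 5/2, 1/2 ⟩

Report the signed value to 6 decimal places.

triangle: 1!*5!*0!/7! = 120/5040
(j±m)!: 3!*3!*1!*0!*3!*2! = 432
prefactor² = (2J+1)*Δ*N² = 432/7
  k=1: −1/(1!*0!*2!*0!*3!*0!) = -1/12
Σ = -1/12  ⇒  CG² = 432/7*(-1/12)² = 3/7
CG = −√(3/7) = -0.654654

−√(3/7) ≈ -0.654654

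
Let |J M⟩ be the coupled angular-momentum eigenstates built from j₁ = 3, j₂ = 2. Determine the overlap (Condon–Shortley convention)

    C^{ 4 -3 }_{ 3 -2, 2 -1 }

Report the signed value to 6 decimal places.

√[9·1!5!3!/10! · 1!5!1!3!1!7!] = √(6480)
  +(−1)^0/∏(0,1,5,1,0,2)! = 1/240  (running 1/240)
  +(−1)^1/∏(1,0,4,0,1,3)! = -1/144  (running -1/360)
⟨..|..⟩ = √(6480)·(-1/360) = -0.223607

−√(1/20) = -0.223607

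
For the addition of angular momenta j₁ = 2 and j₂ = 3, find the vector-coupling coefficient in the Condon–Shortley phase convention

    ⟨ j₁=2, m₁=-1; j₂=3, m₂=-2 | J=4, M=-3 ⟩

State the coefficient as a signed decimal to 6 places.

√[9·1!3!5!/10! · 1!3!1!5!1!7!] = √(6480)
  +(−1)^0/∏(0,1,3,1,0,4)! = 1/144  (running 1/144)
  +(−1)^1/∏(1,0,2,0,1,5)! = -1/240  (running 1/360)
⟨..|..⟩ = √(6480)·(1/360) = +0.223607

+0.223607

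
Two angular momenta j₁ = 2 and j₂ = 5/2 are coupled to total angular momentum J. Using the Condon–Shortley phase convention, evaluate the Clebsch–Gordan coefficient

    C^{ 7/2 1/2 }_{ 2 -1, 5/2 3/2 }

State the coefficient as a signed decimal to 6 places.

-0.619780

j₁+j₂−J=1  J+j₁−j₂=3  J−j₁+j₂=4  j₁+j₂+J+1=9
(j₁±m₁, j₂±m₂, J±M) = (1,3,4,1,4,3)
P² = 2304/35
sum k=0..1:
  [0] +1/144 = 1/144
  [1] −1/12 = -1/12
S = -11/144
C² = P²·S² = 121/315 ; C = -0.619780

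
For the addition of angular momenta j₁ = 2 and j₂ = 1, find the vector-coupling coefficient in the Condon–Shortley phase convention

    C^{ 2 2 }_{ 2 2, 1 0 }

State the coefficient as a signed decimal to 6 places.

+0.816497  (= +√(2/3))

j₁+j₂−J=1  J+j₁−j₂=3  J−j₁+j₂=1  j₁+j₂+J+1=6
(j₁±m₁, j₂±m₂, J±M) = (4,0,1,1,4,0)
P² = 24
sum k=0..0:
  [0] +1/6 = 1/6
S = 1/6
C² = P²·S² = 2/3 ; C = +0.816497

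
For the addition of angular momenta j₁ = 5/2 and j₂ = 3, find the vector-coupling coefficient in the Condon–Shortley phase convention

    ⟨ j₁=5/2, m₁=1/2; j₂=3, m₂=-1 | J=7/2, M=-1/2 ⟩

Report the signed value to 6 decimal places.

−√(1/63) = -0.125988

j₁+j₂−J=2  J+j₁−j₂=3  J−j₁+j₂=4  j₁+j₂+J+1=10
(j₁±m₁, j₂±m₂, J±M) = (3,2,2,4,3,4)
P² = 9216/175
sum k=0..2:
  [0] +1/16 = 1/16
  [1] −1/12 = -1/12
  [2] +1/288 = 1/288
S = -5/288
C² = P²·S² = 1/63 ; C = -0.125988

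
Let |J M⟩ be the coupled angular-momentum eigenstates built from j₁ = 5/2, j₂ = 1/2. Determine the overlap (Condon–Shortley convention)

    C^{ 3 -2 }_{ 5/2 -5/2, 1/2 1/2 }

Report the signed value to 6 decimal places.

j₁+j₂−J=0  J+j₁−j₂=5  J−j₁+j₂=1  j₁+j₂+J+1=7
(j₁±m₁, j₂±m₂, J±M) = (0,5,1,0,1,5)
P² = 2400
sum k=0..0:
  [0] +1/120 = 1/120
S = 1/120
C² = P²·S² = 1/6 ; C = +0.408248

+√(1/6) ≈ +0.408248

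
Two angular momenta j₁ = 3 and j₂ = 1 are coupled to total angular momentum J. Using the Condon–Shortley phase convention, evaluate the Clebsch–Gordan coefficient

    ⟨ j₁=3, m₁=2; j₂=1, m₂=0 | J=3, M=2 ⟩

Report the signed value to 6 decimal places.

+√(1/3) = +0.577350

triangle: 1!×5!×1!/8! = 120/40320
(j±m)!: 5!×1!×1!×1!×5!×1! = 14400
prefactor² = (2J+1)×Δ×N² = 300
  k=0: +1/(0!×1!×1!×1!×4!×0!) = 1/24
  k=1: −1/(1!×0!×0!×0!×5!×1!) = -1/120
Σ = 1/30  ⇒  CG² = 300×1/30² = 1/3
CG = +√(1/3) = +0.577350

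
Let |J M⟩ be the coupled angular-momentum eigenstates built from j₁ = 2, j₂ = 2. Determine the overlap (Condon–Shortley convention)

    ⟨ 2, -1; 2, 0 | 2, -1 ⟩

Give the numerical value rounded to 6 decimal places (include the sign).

triangle: 2!*2!*2!/7! = 8/5040
(j±m)!: 1!*3!*2!*2!*1!*3! = 144
prefactor² = (2J+1)*Δ*N² = 8/7
  k=1: −1/(1!*1!*2!*1!*0!*1!) = -1/2
  k=2: +1/(2!*0!*1!*0!*1!*2!) = 1/4
Σ = -1/4  ⇒  CG² = 8/7*(-1/4)² = 1/14
CG = −√(1/14) = -0.267261

−√(1/14) = -0.267261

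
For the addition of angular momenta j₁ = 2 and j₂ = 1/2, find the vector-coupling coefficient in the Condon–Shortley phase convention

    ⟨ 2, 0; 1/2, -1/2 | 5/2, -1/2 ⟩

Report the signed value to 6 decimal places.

+0.774597

triangle: 0!×4!×1!/6! = 24/720
(j±m)!: 2!×2!×0!×1!×2!×3! = 48
prefactor² = (2J+1)×Δ×N² = 48/5
  k=0: +1/(0!×0!×2!×0!×2!×1!) = 1/4
Σ = 1/4  ⇒  CG² = 48/5×1/4² = 3/5
CG = +√(3/5) = +0.774597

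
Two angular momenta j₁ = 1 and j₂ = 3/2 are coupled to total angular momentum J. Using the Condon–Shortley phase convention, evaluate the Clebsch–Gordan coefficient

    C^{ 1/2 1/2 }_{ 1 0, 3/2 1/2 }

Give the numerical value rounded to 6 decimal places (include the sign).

√[2·2!0!1!/4! · 1!1!2!1!1!0!] = √(1/3)
  +(−1)^1/∏(1,1,0,1,0,0)! = -1  (running -1)
⟨..|..⟩ = √(1/3)·(-1) = -0.577350

−√(1/3) ≈ -0.577350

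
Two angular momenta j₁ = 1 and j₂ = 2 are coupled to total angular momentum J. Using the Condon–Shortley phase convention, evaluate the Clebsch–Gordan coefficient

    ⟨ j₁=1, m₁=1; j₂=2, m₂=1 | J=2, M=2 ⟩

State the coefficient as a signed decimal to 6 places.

triangle: 1!·1!·3!/6! = 6/720
(j±m)!: 2!·0!·3!·1!·4!·0! = 288
prefactor² = (2J+1)·Δ·N² = 12
  k=0: +1/(0!·1!·0!·3!·1!·0!) = 1/6
Σ = 1/6  ⇒  CG² = 12·1/6² = 1/3
CG = +√(1/3) = +0.577350

+0.577350  (= +√(1/3))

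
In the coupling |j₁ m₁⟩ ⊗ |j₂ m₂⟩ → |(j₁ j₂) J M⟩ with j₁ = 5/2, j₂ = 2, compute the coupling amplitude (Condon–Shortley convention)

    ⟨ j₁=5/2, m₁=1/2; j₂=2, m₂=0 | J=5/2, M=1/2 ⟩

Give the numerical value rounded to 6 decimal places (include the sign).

−√(8/35) = -0.478091

j₁+j₂−J=2  J+j₁−j₂=3  J−j₁+j₂=2  j₁+j₂+J+1=8
(j₁±m₁, j₂±m₂, J±M) = (3,2,2,2,3,2)
P² = 72/35
sum k=0..2:
  [0] +1/8 = 1/8
  [1] −1/2 = -1/2
  [2] +1/24 = 1/24
S = -1/3
C² = P²·S² = 8/35 ; C = -0.478091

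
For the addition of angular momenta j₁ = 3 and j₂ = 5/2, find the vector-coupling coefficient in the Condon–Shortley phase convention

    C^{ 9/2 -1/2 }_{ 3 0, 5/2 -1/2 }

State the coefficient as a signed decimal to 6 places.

+0.208063

√[10·1!5!4!/11! · 3!3!2!3!4!5!] = √(69120/77)
  +(−1)^0/∏(0,1,3,2,2,2)! = 1/48  (running 1/48)
  +(−1)^1/∏(1,0,2,1,3,3)! = -1/72  (running 1/144)
⟨..|..⟩ = √(69120/77)·(1/144) = +0.208063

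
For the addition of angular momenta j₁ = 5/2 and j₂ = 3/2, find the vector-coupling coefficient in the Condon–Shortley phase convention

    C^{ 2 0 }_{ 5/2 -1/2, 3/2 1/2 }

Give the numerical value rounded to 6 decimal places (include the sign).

−√(1/14) = -0.267261

√[5·2!3!1!/7! · 2!3!2!1!2!2!] = √(8/7)
  +(−1)^1/∏(1,1,2,1,1,0)! = -1/2  (running -1/2)
  +(−1)^2/∏(2,0,1,0,2,1)! = 1/4  (running -1/4)
⟨..|..⟩ = √(8/7)·(-1/4) = -0.267261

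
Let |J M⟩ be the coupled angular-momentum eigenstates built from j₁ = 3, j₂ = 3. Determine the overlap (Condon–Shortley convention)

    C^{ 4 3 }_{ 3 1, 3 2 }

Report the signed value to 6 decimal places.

j₁+j₂−J=2  J+j₁−j₂=4  J−j₁+j₂=4  j₁+j₂+J+1=11
(j₁±m₁, j₂±m₂, J±M) = (4,2,5,1,7,1)
P² = 82944/11
sum k=1..2:
  [1] −1/144 = -1/144
  [2] +1/288 = 1/288
S = -1/288
C² = P²·S² = 1/11 ; C = -0.301511

-0.301511  (= −√(1/11))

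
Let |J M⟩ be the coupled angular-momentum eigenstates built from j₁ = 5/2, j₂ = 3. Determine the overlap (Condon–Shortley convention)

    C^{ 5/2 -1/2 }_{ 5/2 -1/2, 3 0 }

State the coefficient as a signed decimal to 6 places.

+0.276026  (= +√(8/105))

triangle: 3!×2!×3!/9! = 72/362880
(j±m)!: 2!×3!×3!×3!×2!×3! = 5184
prefactor² = (2J+1)×Δ×N² = 216/35
  k=1: −1/(1!×2!×2!×2!×0!×1!) = -1/8
  k=2: +1/(2!×1!×1!×1!×1!×2!) = 1/4
  k=3: −1/(3!×0!×0!×0!×2!×3!) = -1/72
Σ = 1/9  ⇒  CG² = 216/35×1/9² = 8/105
CG = +√(8/105) = +0.276026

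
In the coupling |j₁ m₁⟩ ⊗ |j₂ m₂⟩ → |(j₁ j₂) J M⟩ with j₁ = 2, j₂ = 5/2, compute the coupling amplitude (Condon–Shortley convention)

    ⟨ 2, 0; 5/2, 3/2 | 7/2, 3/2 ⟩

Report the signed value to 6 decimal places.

triangle: 1!×3!×4!/9! = 144/362880
(j±m)!: 2!×2!×4!×1!×5!×2! = 23040
prefactor² = (2J+1)×Δ×N² = 512/7
  k=0: +1/(0!×1!×2!×4!×1!×0!) = 1/48
  k=1: −1/(1!×0!×1!×3!×2!×1!) = -1/12
Σ = -1/16  ⇒  CG² = 512/7×(-1/16)² = 2/7
CG = −√(2/7) = -0.534522

−√(2/7) ≈ -0.534522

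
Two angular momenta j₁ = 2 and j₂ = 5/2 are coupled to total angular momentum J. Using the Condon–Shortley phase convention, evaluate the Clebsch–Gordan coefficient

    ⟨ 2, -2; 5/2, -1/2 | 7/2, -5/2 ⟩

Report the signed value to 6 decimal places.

√[8·1!3!4!/9! · 0!4!2!3!1!6!] = √(4608/7)
  +(−1)^1/∏(1,0,3,1,0,3)! = -1/36  (running -1/36)
⟨..|..⟩ = √(4608/7)·(-1/36) = -0.712697

−√(32/63) ≈ -0.712697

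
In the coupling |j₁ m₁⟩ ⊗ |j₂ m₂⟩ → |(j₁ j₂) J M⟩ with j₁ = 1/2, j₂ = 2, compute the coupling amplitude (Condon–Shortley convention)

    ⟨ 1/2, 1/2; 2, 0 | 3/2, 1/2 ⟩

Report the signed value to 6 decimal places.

+√(2/5) ≈ +0.632456

j₁+j₂−J=1  J+j₁−j₂=0  J−j₁+j₂=3  j₁+j₂+J+1=5
(j₁±m₁, j₂±m₂, J±M) = (1,0,2,2,2,1)
P² = 8/5
sum k=0..0:
  [0] +1/2 = 1/2
S = 1/2
C² = P²·S² = 2/5 ; C = +0.632456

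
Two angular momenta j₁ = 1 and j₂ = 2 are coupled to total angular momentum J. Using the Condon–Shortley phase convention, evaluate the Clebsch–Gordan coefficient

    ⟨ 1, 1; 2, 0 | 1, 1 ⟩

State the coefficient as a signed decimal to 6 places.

+0.316228  (= +√(1/10))

j₁+j₂−J=2  J+j₁−j₂=0  J−j₁+j₂=2  j₁+j₂+J+1=5
(j₁±m₁, j₂±m₂, J±M) = (2,0,2,2,2,0)
P² = 8/5
sum k=0..0:
  [0] +1/4 = 1/4
S = 1/4
C² = P²·S² = 1/10 ; C = +0.316228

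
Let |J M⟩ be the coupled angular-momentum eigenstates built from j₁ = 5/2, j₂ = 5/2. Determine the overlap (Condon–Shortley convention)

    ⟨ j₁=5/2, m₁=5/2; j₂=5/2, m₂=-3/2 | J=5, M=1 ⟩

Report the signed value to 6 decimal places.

+√(1/42) ≈ +0.154303

j₁+j₂−J=0  J+j₁−j₂=5  J−j₁+j₂=5  j₁+j₂+J+1=11
(j₁±m₁, j₂±m₂, J±M) = (5,0,1,4,6,4)
P² = 1382400/7
sum k=0..0:
  [0] +1/2880 = 1/2880
S = 1/2880
C² = P²·S² = 1/42 ; C = +0.154303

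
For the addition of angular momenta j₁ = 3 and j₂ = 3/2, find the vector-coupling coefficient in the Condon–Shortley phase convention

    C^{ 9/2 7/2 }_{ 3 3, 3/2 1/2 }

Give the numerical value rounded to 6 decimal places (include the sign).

+0.577350  (= +√(1/3))

√[10·0!6!3!/10! · 6!0!2!1!8!1!] = √(691200)
  +(−1)^0/∏(0,0,0,2,6,1)! = 1/1440  (running 1/1440)
⟨..|..⟩ = √(691200)·(1/1440) = +0.577350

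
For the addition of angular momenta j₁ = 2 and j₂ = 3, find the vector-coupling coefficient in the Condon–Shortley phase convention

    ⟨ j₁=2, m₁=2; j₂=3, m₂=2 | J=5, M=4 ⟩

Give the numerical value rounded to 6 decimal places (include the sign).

+0.774597  (= +√(3/5))

j₁+j₂−J=0  J+j₁−j₂=4  J−j₁+j₂=6  j₁+j₂+J+1=11
(j₁±m₁, j₂±m₂, J±M) = (4,0,5,1,9,1)
P² = 4976640
sum k=0..0:
  [0] +1/2880 = 1/2880
S = 1/2880
C² = P²·S² = 3/5 ; C = +0.774597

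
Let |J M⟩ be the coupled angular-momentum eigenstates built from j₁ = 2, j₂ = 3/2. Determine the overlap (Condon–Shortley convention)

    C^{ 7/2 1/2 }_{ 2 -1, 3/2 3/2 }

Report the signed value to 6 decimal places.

+0.338062

j₁+j₂−J=0  J+j₁−j₂=4  J−j₁+j₂=3  j₁+j₂+J+1=8
(j₁±m₁, j₂±m₂, J±M) = (1,3,3,0,4,3)
P² = 5184/35
sum k=0..0:
  [0] +1/36 = 1/36
S = 1/36
C² = P²·S² = 4/35 ; C = +0.338062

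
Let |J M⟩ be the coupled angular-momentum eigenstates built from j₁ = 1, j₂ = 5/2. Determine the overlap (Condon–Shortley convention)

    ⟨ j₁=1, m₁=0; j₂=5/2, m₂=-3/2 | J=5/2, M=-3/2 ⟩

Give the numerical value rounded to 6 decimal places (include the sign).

triangle: 1!*1!*4!/7! = 24/5040
(j±m)!: 1!*1!*1!*4!*1!*4! = 576
prefactor² = (2J+1)*Δ*N² = 576/35
  k=0: +1/(0!*1!*1!*1!*0!*3!) = 1/6
  k=1: −1/(1!*0!*0!*0!*1!*4!) = -1/24
Σ = 1/8  ⇒  CG² = 576/35*1/8² = 9/35
CG = +√(9/35) = +0.507093

+0.507093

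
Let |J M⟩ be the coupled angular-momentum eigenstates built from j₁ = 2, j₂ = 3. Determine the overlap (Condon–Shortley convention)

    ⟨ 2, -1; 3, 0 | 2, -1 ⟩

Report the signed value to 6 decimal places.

j₁+j₂−J=3  J+j₁−j₂=1  J−j₁+j₂=3  j₁+j₂+J+1=8
(j₁±m₁, j₂±m₂, J±M) = (1,3,3,3,1,3)
P² = 81/14
sum k=2..3:
  [2] +1/4 = 1/4
  [3] −1/36 = -1/36
S = 2/9
C² = P²·S² = 2/7 ; C = +0.534522

+0.534522  (= +√(2/7))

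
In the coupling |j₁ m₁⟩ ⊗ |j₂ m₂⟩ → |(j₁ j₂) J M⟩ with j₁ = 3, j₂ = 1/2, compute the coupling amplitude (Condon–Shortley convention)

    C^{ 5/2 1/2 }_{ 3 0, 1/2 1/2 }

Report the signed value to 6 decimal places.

−√(3/7) = -0.654654

triangle: 1!·5!·0!/7! = 120/5040
(j±m)!: 3!·3!·1!·0!·3!·2! = 432
prefactor² = (2J+1)·Δ·N² = 432/7
  k=1: −1/(1!·0!·2!·0!·3!·0!) = -1/12
Σ = -1/12  ⇒  CG² = 432/7·(-1/12)² = 3/7
CG = −√(3/7) = -0.654654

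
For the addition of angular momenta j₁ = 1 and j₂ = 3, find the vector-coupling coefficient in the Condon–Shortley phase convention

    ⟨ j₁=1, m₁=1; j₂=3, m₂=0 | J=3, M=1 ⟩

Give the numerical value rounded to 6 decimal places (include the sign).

√[7·1!1!5!/8! · 2!0!3!3!4!2!] = √(72)
  +(−1)^0/∏(0,1,0,3,1,2)! = 1/12  (running 1/12)
⟨..|..⟩ = √(72)·(1/12) = +0.707107

+√(1/2) ≈ +0.707107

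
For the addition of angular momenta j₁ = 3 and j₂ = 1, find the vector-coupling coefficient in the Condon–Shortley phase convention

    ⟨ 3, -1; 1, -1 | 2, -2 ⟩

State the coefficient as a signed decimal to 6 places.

+√(1/21) ≈ +0.218218

√[5·2!4!0!/7! · 2!4!0!2!0!4!] = √(768/7)
  +(−1)^0/∏(0,2,4,0,0,0)! = 1/48  (running 1/48)
⟨..|..⟩ = √(768/7)·(1/48) = +0.218218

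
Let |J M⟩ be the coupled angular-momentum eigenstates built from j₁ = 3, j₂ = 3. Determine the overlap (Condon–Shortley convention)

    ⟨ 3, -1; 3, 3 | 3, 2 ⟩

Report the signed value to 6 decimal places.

-0.577350  (= −√(1/3))

j₁+j₂−J=3  J+j₁−j₂=3  J−j₁+j₂=3  j₁+j₂+J+1=10
(j₁±m₁, j₂±m₂, J±M) = (2,4,6,0,5,1)
P² = 1728
sum k=3..3:
  [3] −1/72 = -1/72
S = -1/72
C² = P²·S² = 1/3 ; C = -0.577350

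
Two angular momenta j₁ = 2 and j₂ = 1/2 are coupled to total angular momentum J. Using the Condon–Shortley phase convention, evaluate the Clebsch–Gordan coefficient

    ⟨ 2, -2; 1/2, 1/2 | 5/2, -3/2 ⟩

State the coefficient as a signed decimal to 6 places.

√[6·0!4!1!/6! · 0!4!1!0!1!4!] = √(576/5)
  +(−1)^0/∏(0,0,4,1,0,0)! = 1/24  (running 1/24)
⟨..|..⟩ = √(576/5)·(1/24) = +0.447214

+0.447214  (= +√(1/5))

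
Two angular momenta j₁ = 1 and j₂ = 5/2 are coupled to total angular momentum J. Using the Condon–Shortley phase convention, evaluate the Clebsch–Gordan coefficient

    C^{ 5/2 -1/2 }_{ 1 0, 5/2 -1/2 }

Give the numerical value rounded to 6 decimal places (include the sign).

+√(1/35) = +0.169031

triangle: 1!*1!*4!/7! = 24/5040
(j±m)!: 1!*1!*2!*3!*2!*3! = 144
prefactor² = (2J+1)*Δ*N² = 144/35
  k=0: +1/(0!*1!*1!*2!*0!*2!) = 1/4
  k=1: −1/(1!*0!*0!*1!*1!*3!) = -1/6
Σ = 1/12  ⇒  CG² = 144/35*1/12² = 1/35
CG = +√(1/35) = +0.169031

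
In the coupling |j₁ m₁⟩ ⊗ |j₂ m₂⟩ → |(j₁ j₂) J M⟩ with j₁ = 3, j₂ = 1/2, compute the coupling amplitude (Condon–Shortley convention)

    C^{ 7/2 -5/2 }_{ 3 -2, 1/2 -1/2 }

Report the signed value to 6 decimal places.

+√(6/7) ≈ +0.925820

√[8·0!6!1!/8! · 1!5!0!1!1!6!] = √(86400/7)
  +(−1)^0/∏(0,0,5,0,1,1)! = 1/120  (running 1/120)
⟨..|..⟩ = √(86400/7)·(1/120) = +0.925820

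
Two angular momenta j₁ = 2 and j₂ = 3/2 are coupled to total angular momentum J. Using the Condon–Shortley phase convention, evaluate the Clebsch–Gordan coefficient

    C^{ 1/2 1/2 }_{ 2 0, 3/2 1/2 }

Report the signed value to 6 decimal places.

+0.447214  (= +√(1/5))

√[2·3!1!0!/5! · 2!2!2!1!1!0!] = √(4/5)
  +(−1)^2/∏(2,1,0,0,1,0)! = 1/2  (running 1/2)
⟨..|..⟩ = √(4/5)·(1/2) = +0.447214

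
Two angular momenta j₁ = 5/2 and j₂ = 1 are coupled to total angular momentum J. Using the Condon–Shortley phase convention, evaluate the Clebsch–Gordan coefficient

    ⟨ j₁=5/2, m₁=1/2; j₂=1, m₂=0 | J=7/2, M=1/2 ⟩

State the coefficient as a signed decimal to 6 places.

√[8·0!5!2!/8! · 3!2!1!1!4!3!] = √(576/7)
  +(−1)^0/∏(0,0,2,1,3,1)! = 1/12  (running 1/12)
⟨..|..⟩ = √(576/7)·(1/12) = +0.755929

+√(4/7) = +0.755929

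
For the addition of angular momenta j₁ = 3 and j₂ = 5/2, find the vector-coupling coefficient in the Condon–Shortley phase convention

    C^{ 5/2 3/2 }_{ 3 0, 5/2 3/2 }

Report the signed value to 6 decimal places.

+√(7/30) ≈ +0.483046

j₁+j₂−J=3  J+j₁−j₂=3  J−j₁+j₂=2  j₁+j₂+J+1=9
(j₁±m₁, j₂±m₂, J±M) = (3,3,4,1,4,1)
P² = 864/35
sum k=2..3:
  [2] +1/8 = 1/8
  [3] −1/36 = -1/36
S = 7/72
C² = P²·S² = 7/30 ; C = +0.483046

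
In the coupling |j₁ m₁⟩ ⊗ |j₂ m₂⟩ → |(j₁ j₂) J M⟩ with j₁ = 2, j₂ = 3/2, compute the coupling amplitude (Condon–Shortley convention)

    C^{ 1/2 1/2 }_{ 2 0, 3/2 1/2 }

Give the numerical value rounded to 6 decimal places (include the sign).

+√(1/5) ≈ +0.447214

j₁+j₂−J=3  J+j₁−j₂=1  J−j₁+j₂=0  j₁+j₂+J+1=5
(j₁±m₁, j₂±m₂, J±M) = (2,2,2,1,1,0)
P² = 4/5
sum k=2..2:
  [2] +1/2 = 1/2
S = 1/2
C² = P²·S² = 1/5 ; C = +0.447214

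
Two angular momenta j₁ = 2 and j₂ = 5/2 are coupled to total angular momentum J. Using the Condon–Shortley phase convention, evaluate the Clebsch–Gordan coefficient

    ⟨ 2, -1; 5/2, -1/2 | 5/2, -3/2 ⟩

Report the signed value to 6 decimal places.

-0.414039  (= −√(6/35))

triangle: 2!*2!*3!/8! = 24/40320
(j±m)!: 1!*3!*2!*3!*1!*4! = 1728
prefactor² = (2J+1)*Δ*N² = 216/35
  k=1: −1/(1!*1!*2!*1!*0!*2!) = -1/4
  k=2: +1/(2!*0!*1!*0!*1!*3!) = 1/12
Σ = -1/6  ⇒  CG² = 216/35*(-1/6)² = 6/35
CG = −√(6/35) = -0.414039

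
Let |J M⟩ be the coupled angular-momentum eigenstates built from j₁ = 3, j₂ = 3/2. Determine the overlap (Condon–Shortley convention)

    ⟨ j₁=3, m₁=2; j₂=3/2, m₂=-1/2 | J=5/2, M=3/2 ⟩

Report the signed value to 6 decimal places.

+√(1/14) = +0.267261

triangle: 2!·4!·1!/8! = 48/40320
(j±m)!: 5!·1!·1!·2!·4!·1! = 5760
prefactor² = (2J+1)·Δ·N² = 288/7
  k=0: +1/(0!·2!·1!·1!·3!·0!) = 1/12
  k=1: −1/(1!·1!·0!·0!·4!·1!) = -1/24
Σ = 1/24  ⇒  CG² = 288/7·1/24² = 1/14
CG = +√(1/14) = +0.267261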